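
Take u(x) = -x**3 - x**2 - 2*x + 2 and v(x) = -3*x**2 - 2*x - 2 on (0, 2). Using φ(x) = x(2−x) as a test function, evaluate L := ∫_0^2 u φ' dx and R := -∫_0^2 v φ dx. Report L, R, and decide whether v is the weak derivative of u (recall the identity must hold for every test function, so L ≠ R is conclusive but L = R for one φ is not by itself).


LHS = 152/15, RHS = 152/15. Yes, v = u' weakly.

u(x) = -x**3 - x**2 - 2*x + 2, classical derivative u'(x) = -3*x**2 - 2*x - 2.
φ(x) = x(2−x), so φ'(x) = 2 - 2*x.
Note φ(0) = φ(2) = 0, so the boundary term u·φ vanishes.
LHS = ∫_0^2 u(x) φ'(x) dx = ∫_0^2 (2*x^4 + 2*x^2 - 8*x + 4) dx. Term by term:
  ∫_0^2 2*x^4 dx = 64/5;  ∫_0^2 2*x^2 dx = 16/3;  ∫_0^2 -8*x dx = -16;
  ∫_0^2 4 dx = 8.
Sum: 64/5 + 16/3 − 16 + 8 = 152/15.
So LHS = 152/15.
∫_0^2 v(x) φ(x) dx = ∫_0^2 (3*x^4 - 4*x^3 - 2*x^2 - 4*x) dx. Term by term:
  ∫_0^2 3*x^4 dx = 96/5;  ∫_0^2 -4*x^3 dx = -16;  ∫_0^2 -2*x^2 dx = -16/3;
  ∫_0^2 -4*x dx = -8.
Sum: 96/5 − 16 − 16/3 − 8 = -152/15.
So RHS = -∫_0^2 v(x) φ(x) dx = 152/15.
LHS = RHS, so the identity holds for this test φ.
Moreover u is smooth here and v(x) = u'(x) = -3*x**2 - 2*x - 2 pointwise, so the identity holds for every test function. Hence v is the weak derivative of u.


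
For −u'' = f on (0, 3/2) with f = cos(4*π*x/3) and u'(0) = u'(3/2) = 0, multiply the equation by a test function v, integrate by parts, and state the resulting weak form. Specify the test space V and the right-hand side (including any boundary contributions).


V = H^1(0, 3/2) (no boundary constraint on v; u is determined up to an additive constant); weak form: ∫_0^3/2 u'v' dx = ∫_0^3/2 (cos(4*π*x/3)) v dx for all v ∈ V.

Multiply both sides by a test function v and integrate from 0 to 3/2:
  ∫_0^3/2 −u''(x) v(x) dx = ∫_0^3/2 f(x) v(x) dx.
Integrate the LHS by parts once:
  ∫_0^3/2 −u'' v dx = −[u'(x) v(x)]_0^3/2 + ∫_0^3/2 u'(x) v'(x) dx.
Thus ∫_0^3/2 u'(x) v'(x) dx = ∫_0^3/2 f(x) v(x) dx + [u'(x) v(x)]_0^3/2.
Choose V so that boundary terms are either known or forced to vanish.
u has homogeneous Neumann: u'(0) = u'(3/2) = 0. So [u' v]_0^3/2 = 0·v(3/2) − 0·v(0) = 0 for any v; take V = H^1(0, 3/2).
Weak formulation: find u (satisfying any essential BC) such that ∫_0^3/2 u'(x) v'(x) dx = ∫_0^3/2 f v dx for all v ∈ V (homogeneous Neumann, so boundary terms vanish).
Substituting f(x) = cos(4*π*x/3), the right-hand side is ∫_0^3/2 (cos(4*π*x/3)) v dx.
Compatibility check (pure Neumann): taking v ≡ 1 ∈ V gives 0 = ∫_0^3/2 f dx + (0) − (0), i.e. ∫_0^3/2 f dx must equal u'(0) − u'(3/2) = 0. Indeed ∫_0^3/2 (cos(4*π*x/3)) dx = 0, so the data are compatible. The solution is then unique only up to an additive constant (fix it e.g. by requiring ∫_0^3/2 u dx = 0).


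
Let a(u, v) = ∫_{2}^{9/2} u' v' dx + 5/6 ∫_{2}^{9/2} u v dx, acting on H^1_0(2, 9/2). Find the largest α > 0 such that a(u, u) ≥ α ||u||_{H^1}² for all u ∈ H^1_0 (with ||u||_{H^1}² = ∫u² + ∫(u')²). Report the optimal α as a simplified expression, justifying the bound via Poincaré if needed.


α = (125 + 24*π^2)/(6*(25 + 4*π^2))

Coercivity of a(·,·) on H^1_0(2, 9/2) means a(u, u) ≥ α ||u||_{H^1}² for every u ∈ H^1_0.
The interval has length L = 5/2, and Poincaré/coercivity depend only on L. Here a(u, u) = ∫(u')² + (5/6)·∫u².
Here 0 < c = 5/6 < 1. The condition a(u,u) ≥ α||u||_{H^1}² reads (1−α)∫(u')² ≥ (α−c)∫u². Any admissible α is ≤ 1 (rapidly oscillating u have ∫u²/∫(u')² → 0), and α = 1 would force 0 ≥ (1−c)∫u², impossible since c < 1; so 1−α > 0. By the sharp Poincaré inequality on H^1_0 of an interval of length L, ∫(u')² ≥ (π/L)²∫u² with equality for the first sine mode sin(π(x−x₀)/L) (x₀ the left endpoint), so the inequality holds for all u iff (1−α)(π/L)² ≥ α − c, i.e. α ≤ ((π/L)² + c)/((π/L)² + 1) = (1 + c(L/π)²)/(1 + (L/π)²). With (π/L)² = 4*π^2/25 and c = 5/6, the largest admissible constant is α = ((π/L)² + c)/((π/L)² + 1).
Simplifying, α = (125 + 24*π^2)/(6*(25 + 4*π^2)).


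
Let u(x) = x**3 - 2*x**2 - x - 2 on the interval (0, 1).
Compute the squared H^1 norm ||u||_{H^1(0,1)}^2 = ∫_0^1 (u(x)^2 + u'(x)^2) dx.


||u||_{H^1}^2 = 1366/105

The H^1 norm (squared) on an interval (0, L) is
  ||u||_{H^1}^2 = ∫_0^L u(x)^2 dx + ∫_0^L u'(x)^2 dx.
Compute u'(x) = 3*x**2 - 4*x - 1.
Then u(x)^2 = x**6 - 4*x**5 + 2*x**4 + 9*x**2 + 4*x + 4 and u'(x)^2 = 9*x**4 - 24*x**3 + 10*x**2 + 8*x + 1.
Integrate each monomial from 0 to 1 using ∫_0^1 c·x^n dx = c·1^(n+1)/(n+1):
  ∫_0^1 u(x)^2 dx = ∫_0^1 (x^6 - 4*x^5 + 2*x^4 + 9*x^2 + 4*x + 4) dx. Term by term:
    ∫_0^1 x^6 dx = 1/7;  ∫_0^1 -4*x^5 dx = -2/3;  ∫_0^1 2*x^4 dx = 2/5;
    ∫_0^1 9*x^2 dx = 3;  ∫_0^1 4*x dx = 2;  ∫_0^1 4 dx = 4.
  Sum: 1/7 − 2/3 + 2/5 + 3 + 2 + 4 = 932/105.
  ∫_0^1 u'(x)^2 dx = ∫_0^1 (9*x^4 - 24*x^3 + 10*x^2 + 8*x + 1) dx. Term by term:
    ∫_0^1 9*x^4 dx = 9/5;  ∫_0^1 -24*x^3 dx = -6;  ∫_0^1 10*x^2 dx = 10/3;
    ∫_0^1 8*x dx = 4;  ∫_0^1 1 dx = 1.
  Sum: 9/5 − 6 + 10/3 + 4 + 1 = 62/15.
Adding: ||u||_{H^1}^2 = 932/105 + 62/15 = 1366/105.


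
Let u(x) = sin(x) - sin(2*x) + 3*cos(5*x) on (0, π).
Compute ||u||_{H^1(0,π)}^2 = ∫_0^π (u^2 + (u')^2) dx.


||u||_{H^1(0,π)}^2 = 208/7 + 241*π/2

u'(x) = -15*sin(5*x) + cos(x) - 2*cos(2*x).
Expand u² and (u')² and integrate term by term on (0, π), using: for integers n ≥ 1, ∫_0^π sin²(nx) dx = ∫_0^π cos²(nx) dx = π/2; for n ≠ n', ∫_0^π sin(nx)sin(n'x) dx = ∫_0^π cos(nx)cos(n'x) dx = 0; and by product-to-sum, ∫_0^π sin(nx)cos(n'x) dx = ½∫_0^π [sin((n+n')x) + sin((n−n')x)] dx, which is 0 when n+n' is even and 2n/(n²−n'²) when n+n' is odd (it need not vanish on (0, π)).
  u² squared terms: (-1)²·∫sin(2x)² dx = 1·π/2 = π/2;  (3)²·∫cos(5x)² dx = 9·π/2 = 9*π/2;  (1)²·∫sin(x)² dx = 1·π/2 = π/2.
  u² cross terms: 2·(-1)·(3)·∫sin(2x)·cos(5x) dx = -6·(-4/21) = 8/7;  2·(-1)·(1)·∫sin(2x)·sin(x) dx = -2·(0) = 0;  2·(3)·(1)·∫cos(5x)·sin(x) dx = 6·(0) = 0.
  So ∫_0^π u² dx = π/2 + 9*π/2 + π/2 + 8/7 + 0 + 0 = 8/7 + 11*π/2.
  (u')² squared terms: (-15)²·∫sin(5x)² dx = 225·π/2 = 225*π/2;  (-2)²·∫cos(2x)² dx = 4·π/2 = 2*π;  (1)²·∫cos(x)² dx = 1·π/2 = π/2.
  (u')² cross terms: 2·(-15)·(-2)·∫sin(5x)·cos(2x) dx = 60·(10/21) = 200/7;  2·(-15)·(1)·∫sin(5x)·cos(x) dx = -30·(0) = 0;  2·(-2)·(1)·∫cos(2x)·cos(x) dx = -4·(0) = 0.
  So ∫_0^π (u')² dx = 225*π/2 + 2*π + π/2 + 200/7 + 0 + 0 = 200/7 + 115*π.
||u||_{H^1}^2 = (8/7 + 11*π/2) + (200/7 + 115*π) = 208/7 + 241*π/2.


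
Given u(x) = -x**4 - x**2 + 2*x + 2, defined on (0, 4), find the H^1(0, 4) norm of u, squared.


||u||_{H^1}^2 = 22058336/315

The H^1 norm (squared) on an interval (0, L) is
  ||u||_{H^1}^2 = ∫_0^L u(x)^2 dx + ∫_0^L u'(x)^2 dx.
Compute u'(x) = -4*x**3 - 2*x + 2.
Then u(x)^2 = x**8 + 2*x**6 - 4*x**5 - 3*x**4 - 4*x**3 + 8*x + 4 and u'(x)^2 = 16*x**6 + 16*x**4 - 16*x**3 + 4*x**2 - 8*x + 4.
Integrate each monomial from 0 to 4 using ∫_0^4 c·x^n dx = c·4^(n+1)/(n+1):
  ∫_0^4 u(x)^2 dx = ∫_0^4 (x^8 + 2*x^6 - 4*x^5 - 3*x^4 - 4*x^3 + 8*x + 4) dx. Term by term:
    ∫_0^4 x^8 dx = 262144/9;  ∫_0^4 2*x^6 dx = 32768/7;  ∫_0^4 -4*x^5 dx = -8192/3;
    ∫_0^4 -3*x^4 dx = -3072/5;  ∫_0^4 -4*x^3 dx = -256;  ∫_0^4 8*x dx = 64;
    ∫_0^4 4 dx = 16.
  Sum: 262144/9 + 32768/7 − 8192/3 − 3072/5 − 256 + 64 + 16 = 9540464/315.
  ∫_0^4 u'(x)^2 dx = ∫_0^4 (16*x^6 + 16*x^4 - 16*x^3 + 4*x^2 - 8*x + 4) dx. Term by term:
    ∫_0^4 16*x^6 dx = 262144/7;  ∫_0^4 16*x^4 dx = 16384/5;  ∫_0^4 -16*x^3 dx = -1024;
    ∫_0^4 4*x^2 dx = 256/3;  ∫_0^4 -8*x dx = -64;  ∫_0^4 4 dx = 16.
  Sum: 262144/7 + 16384/5 − 1024 + 256/3 − 64 + 16 = 4172624/105.
Adding: ||u||_{H^1}^2 = 9540464/315 + 4172624/105 = 22058336/315.


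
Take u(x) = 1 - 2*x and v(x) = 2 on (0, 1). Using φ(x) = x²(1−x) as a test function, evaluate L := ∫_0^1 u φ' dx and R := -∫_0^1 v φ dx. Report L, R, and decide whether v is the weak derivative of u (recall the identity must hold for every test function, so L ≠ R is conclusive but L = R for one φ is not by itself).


LHS = 1/6, RHS = -1/6. No, v is not the weak derivative of u.

u(x) = 1 - 2*x, classical derivative u'(x) = -2.
φ(x) = x²(1−x), so φ'(x) = x*(2 - 3*x).
Note φ(0) = φ(1) = 0, so the boundary term u·φ vanishes.
LHS = ∫_0^1 u(x) φ'(x) dx = ∫_0^1 (6*x^3 - 7*x^2 + 2*x) dx. Term by term:
  ∫_0^1 6*x^3 dx = 3/2;  ∫_0^1 -7*x^2 dx = -7/3;  ∫_0^1 2*x dx = 1.
Sum: 3/2 − 7/3 + 1 = 1/6.
So LHS = 1/6.
∫_0^1 v(x) φ(x) dx = ∫_0^1 (-2*x^3 + 2*x^2) dx. Term by term:
  ∫_0^1 -2*x^3 dx = -1/2;  ∫_0^1 2*x^2 dx = 2/3.
Sum: -1/2 + 2/3 = 1/6.
So RHS = -∫_0^1 v(x) φ(x) dx = -1/6.
LHS − RHS = 1/3 ≠ 0, so the identity fails.
(For a valid weak derivative the identity must hold for EVERY test function, in particular this one. The failure shows v is NOT the weak derivative of u.)
Correct weak derivative would be u'(x) = -2.


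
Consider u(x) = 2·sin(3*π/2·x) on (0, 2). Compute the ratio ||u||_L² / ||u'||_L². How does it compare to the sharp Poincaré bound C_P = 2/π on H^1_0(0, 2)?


||u||_L² / ||u'||_L² = 2/(3*π) < C_P = 2/π.

u(x) = 2·sin(3*π/2·x), so u'(x) = 3*π*cos(3*π*x/2).
Writing u(x) = A·sin(kπx/L) with A = 2 and k = 3, use ∫_0^L sin²(kπx/L) dx = L/2 and ∫_0^L cos²(kπx/L) dx = L/2.
u² = 4·sin²(3*π/2·x) and (u')² = 9*π^2·cos²(3*π/2·x), and each of sin², cos² integrates to L/2 = 1 over (0, 2).
∫_0^2 u² dx = 4, so ||u||_L² = 2.
∫_0^2 (u')² dx = 9*π^2, so ||u'||_L² = 3*π.
Ratio ||u||_L² / ||u'||_L² = 2/(3*π).
Sharp Poincaré constant on H^1_0(0, 2) is C_P = L/π = 2/π, achieved by sin(π/2·x).
This is the k = 3 harmonic; the ratio L/(kπ) is strictly less than C_P = L/π, consistent with the sharp inequality ||u||_L² ≤ C_P ||u'||_L².


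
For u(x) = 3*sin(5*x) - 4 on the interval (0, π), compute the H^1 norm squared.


||u||_{H^1(0,π)}^2 = -48/5 + 133*π

u'(x) = 15*cos(5*x).
Expand u² and (u')² and integrate term by term on (0, π), using: for integers n ≥ 1, ∫_0^π sin²(nx) dx = ∫_0^π cos²(nx) dx = π/2; for n ≠ n', ∫_0^π sin(nx)sin(n'x) dx = ∫_0^π cos(nx)cos(n'x) dx = 0; and by product-to-sum, ∫_0^π sin(nx)cos(n'x) dx = ½∫_0^π [sin((n+n')x) + sin((n−n')x)] dx, which is 0 when n+n' is even and 2n/(n²−n'²) when n+n' is odd (it need not vanish on (0, π)). For the constant mode: ∫_0^π 1 dx = π, ∫_0^π cos(nx) dx = 0, ∫_0^π sin(nx) dx = (1−(−1)^n)/n.
  u² squared terms: (-4)²·∫1 dx = 16·π = 16*π;  (3)²·∫sin(5x)² dx = 9·π/2 = 9*π/2.
  u² cross terms: 2·(-4)·(3)·∫1·sin(5x) dx = -24·(2/5) = -48/5.
  So ∫_0^π u² dx = 16*π + 9*π/2 − 48/5 = -48/5 + 41*π/2.
  (u')² squared terms: (15)²·∫cos(5x)² dx = 225·π/2 = 225*π/2.
  So ∫_0^π (u')² dx = 225*π/2.
||u||_{H^1}^2 = (-48/5 + 41*π/2) + (225*π/2) = -48/5 + 133*π.


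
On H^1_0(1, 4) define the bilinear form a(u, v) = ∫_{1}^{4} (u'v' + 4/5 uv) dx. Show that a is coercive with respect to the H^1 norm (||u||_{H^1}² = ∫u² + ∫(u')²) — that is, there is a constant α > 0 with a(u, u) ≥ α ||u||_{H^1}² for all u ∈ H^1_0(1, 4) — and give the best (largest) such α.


α = (36/5 + π^2)/(9 + π^2)

Coercivity of a(·,·) on H^1_0(1, 4) means a(u, u) ≥ α ||u||_{H^1}² for every u ∈ H^1_0.
The interval has length L = 3, and Poincaré/coercivity depend only on L. Here a(u, u) = ∫(u')² + (4/5)·∫u².
Here 0 < c = 4/5 < 1. The condition a(u,u) ≥ α||u||_{H^1}² reads (1−α)∫(u')² ≥ (α−c)∫u². Any admissible α is ≤ 1 (rapidly oscillating u have ∫u²/∫(u')² → 0), and α = 1 would force 0 ≥ (1−c)∫u², impossible since c < 1; so 1−α > 0. By the sharp Poincaré inequality on H^1_0 of an interval of length L, ∫(u')² ≥ (π/L)²∫u² with equality for the first sine mode sin(π(x−x₀)/L) (x₀ the left endpoint), so the inequality holds for all u iff (1−α)(π/L)² ≥ α − c, i.e. α ≤ ((π/L)² + c)/((π/L)² + 1) = (1 + c(L/π)²)/(1 + (L/π)²). With (π/L)² = π^2/9 and c = 4/5, the largest admissible constant is α = ((π/L)² + c)/((π/L)² + 1).
Simplifying, α = (36/5 + π^2)/(9 + π^2).


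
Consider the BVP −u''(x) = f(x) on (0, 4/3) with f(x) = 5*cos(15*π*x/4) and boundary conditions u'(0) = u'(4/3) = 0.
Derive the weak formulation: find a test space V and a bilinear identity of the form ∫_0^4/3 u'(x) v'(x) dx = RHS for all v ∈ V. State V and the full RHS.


V = H^1(0, 4/3) (no boundary constraint on v; u is determined up to an additive constant); weak form: ∫_0^4/3 u'v' dx = ∫_0^4/3 (5*cos(15*π*x/4)) v dx for all v ∈ V.

Multiply both sides by a test function v and integrate from 0 to 4/3:
  ∫_0^4/3 −u''(x) v(x) dx = ∫_0^4/3 f(x) v(x) dx.
Integrate the LHS by parts once:
  ∫_0^4/3 −u'' v dx = −[u'(x) v(x)]_0^4/3 + ∫_0^4/3 u'(x) v'(x) dx.
Thus ∫_0^4/3 u'(x) v'(x) dx = ∫_0^4/3 f(x) v(x) dx + [u'(x) v(x)]_0^4/3.
Choose V so that boundary terms are either known or forced to vanish.
u has homogeneous Neumann: u'(0) = u'(4/3) = 0. So [u' v]_0^4/3 = 0·v(4/3) − 0·v(0) = 0 for any v; take V = H^1(0, 4/3).
Weak formulation: find u (satisfying any essential BC) such that ∫_0^4/3 u'(x) v'(x) dx = ∫_0^4/3 f v dx for all v ∈ V (homogeneous Neumann, so boundary terms vanish).
Substituting f(x) = 5*cos(15*π*x/4), the right-hand side is ∫_0^4/3 (5*cos(15*π*x/4)) v dx.
Compatibility check (pure Neumann): taking v ≡ 1 ∈ V gives 0 = ∫_0^4/3 f dx + (0) − (0), i.e. ∫_0^4/3 f dx must equal u'(0) − u'(4/3) = 0. Indeed ∫_0^4/3 (5*cos(15*π*x/4)) dx = 0, so the data are compatible. The solution is then unique only up to an additive constant (fix it e.g. by requiring ∫_0^4/3 u dx = 0).


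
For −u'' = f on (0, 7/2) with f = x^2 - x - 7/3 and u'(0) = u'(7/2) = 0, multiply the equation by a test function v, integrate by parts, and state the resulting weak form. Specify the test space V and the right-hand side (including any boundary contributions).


V = H^1(0, 7/2) (no boundary constraint on v; u is determined up to an additive constant); weak form: ∫_0^7/2 u'v' dx = ∫_0^7/2 (x^2 - x - 7/3) v dx for all v ∈ V.

Multiply both sides by a test function v and integrate from 0 to 7/2:
  ∫_0^7/2 −u''(x) v(x) dx = ∫_0^7/2 f(x) v(x) dx.
Integrate the LHS by parts once:
  ∫_0^7/2 −u'' v dx = −[u'(x) v(x)]_0^7/2 + ∫_0^7/2 u'(x) v'(x) dx.
Thus ∫_0^7/2 u'(x) v'(x) dx = ∫_0^7/2 f(x) v(x) dx + [u'(x) v(x)]_0^7/2.
Choose V so that boundary terms are either known or forced to vanish.
u has homogeneous Neumann: u'(0) = u'(7/2) = 0. So [u' v]_0^7/2 = 0·v(7/2) − 0·v(0) = 0 for any v; take V = H^1(0, 7/2).
Weak formulation: find u (satisfying any essential BC) such that ∫_0^7/2 u'(x) v'(x) dx = ∫_0^7/2 f v dx for all v ∈ V (homogeneous Neumann, so boundary terms vanish).
Substituting f(x) = x^2 - x - 7/3, the right-hand side is ∫_0^7/2 (x^2 - x - 7/3) v dx.
Compatibility check (pure Neumann): taking v ≡ 1 ∈ V gives 0 = ∫_0^7/2 f dx + (0) − (0), i.e. ∫_0^7/2 f dx must equal u'(0) − u'(7/2) = 0. Indeed ∫_0^7/2 (x^2 - x - 7/3) dx = 0, so the data are compatible. The solution is then unique only up to an additive constant (fix it e.g. by requiring ∫_0^7/2 u dx = 0).


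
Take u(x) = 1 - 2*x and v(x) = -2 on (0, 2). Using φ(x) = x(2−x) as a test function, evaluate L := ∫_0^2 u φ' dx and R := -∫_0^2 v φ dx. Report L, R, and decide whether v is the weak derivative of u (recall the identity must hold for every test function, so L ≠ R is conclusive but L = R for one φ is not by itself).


LHS = 8/3, RHS = 8/3. Yes, v = u' weakly.

u(x) = 1 - 2*x, classical derivative u'(x) = -2.
φ(x) = x(2−x), so φ'(x) = 2 - 2*x.
Note φ(0) = φ(2) = 0, so the boundary term u·φ vanishes.
LHS = ∫_0^2 u(x) φ'(x) dx = ∫_0^2 (4*x^2 - 6*x + 2) dx. Term by term:
  ∫_0^2 4*x^2 dx = 32/3;  ∫_0^2 -6*x dx = -12;  ∫_0^2 2 dx = 4.
Sum: 32/3 − 12 + 4 = 8/3.
So LHS = 8/3.
∫_0^2 v(x) φ(x) dx = ∫_0^2 (2*x^2 - 4*x) dx. Term by term:
  ∫_0^2 2*x^2 dx = 16/3;  ∫_0^2 -4*x dx = -8.
Sum: 16/3 − 8 = -8/3.
So RHS = -∫_0^2 v(x) φ(x) dx = 8/3.
LHS = RHS, so the identity holds for this test φ.
Moreover u is smooth here and v(x) = u'(x) = -2 pointwise, so the identity holds for every test function. Hence v is the weak derivative of u.


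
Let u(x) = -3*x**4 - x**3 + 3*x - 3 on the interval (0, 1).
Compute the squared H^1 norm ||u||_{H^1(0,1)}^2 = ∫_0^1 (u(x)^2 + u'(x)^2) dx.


||u||_{H^1}^2 = 3523/140

The H^1 norm (squared) on an interval (0, L) is
  ||u||_{H^1}^2 = ∫_0^L u(x)^2 dx + ∫_0^L u'(x)^2 dx.
Compute u'(x) = -12*x**3 - 3*x**2 + 3.
Then u(x)^2 = 9*x**8 + 6*x**7 + x**6 - 18*x**5 + 12*x**4 + 6*x**3 + 9*x**2 - 18*x + 9 and u'(x)^2 = 144*x**6 + 72*x**5 + 9*x**4 - 72*x**3 - 18*x**2 + 9.
Integrate each monomial from 0 to 1 using ∫_0^1 c·x^n dx = c·1^(n+1)/(n+1):
  ∫_0^1 u(x)^2 dx = ∫_0^1 (9*x^8 + 6*x^7 + x^6 - 18*x^5 + 12*x^4 + 6*x^3 + 9*x^2 - 18*x + 9) dx. Term by term:
    ∫_0^1 9*x^8 dx = 1;  ∫_0^1 6*x^7 dx = 3/4;  ∫_0^1 x^6 dx = 1/7;
    ∫_0^1 -18*x^5 dx = -3;  ∫_0^1 12*x^4 dx = 12/5;  ∫_0^1 6*x^3 dx = 3/2;
    ∫_0^1 9*x^2 dx = 3;  ∫_0^1 -18*x dx = -9;  ∫_0^1 9 dx = 9.
  Sum: 1 + 3/4 + 1/7 − 3 + 12/5 + 3/2 + 3 − 9 + 9 = 811/140.
  ∫_0^1 u'(x)^2 dx = ∫_0^1 (144*x^6 + 72*x^5 + 9*x^4 - 72*x^3 - 18*x^2 + 9) dx. Term by term:
    ∫_0^1 144*x^6 dx = 144/7;  ∫_0^1 72*x^5 dx = 12;  ∫_0^1 9*x^4 dx = 9/5;
    ∫_0^1 -72*x^3 dx = -18;  ∫_0^1 -18*x^2 dx = -6;  ∫_0^1 9 dx = 9.
  Sum: 144/7 + 12 + 9/5 − 18 − 6 + 9 = 678/35.
Adding: ||u||_{H^1}^2 = 811/140 + 678/35 = 3523/140.


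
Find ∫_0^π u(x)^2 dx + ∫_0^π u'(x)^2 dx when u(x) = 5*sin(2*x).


||u||_{H^1(0,π)}^2 = 125*π/2

u'(x) = 10*cos(2*x).
Expand u² and (u')² and integrate term by term on (0, π), using: for integers n ≥ 1, ∫_0^π sin²(nx) dx = ∫_0^π cos²(nx) dx = π/2; for n ≠ n', ∫_0^π sin(nx)sin(n'x) dx = ∫_0^π cos(nx)cos(n'x) dx = 0; and by product-to-sum, ∫_0^π sin(nx)cos(n'x) dx = ½∫_0^π [sin((n+n')x) + sin((n−n')x)] dx, which is 0 when n+n' is even and 2n/(n²−n'²) when n+n' is odd (it need not vanish on (0, π)).
  u² squared terms: (5)²·∫sin(2x)² dx = 25·π/2 = 25*π/2.
  So ∫_0^π u² dx = 25*π/2.
  (u')² squared terms: (10)²·∫cos(2x)² dx = 100·π/2 = 50*π.
  So ∫_0^π (u')² dx = 50*π.
||u||_{H^1}^2 = (25*π/2) + (50*π) = 125*π/2.


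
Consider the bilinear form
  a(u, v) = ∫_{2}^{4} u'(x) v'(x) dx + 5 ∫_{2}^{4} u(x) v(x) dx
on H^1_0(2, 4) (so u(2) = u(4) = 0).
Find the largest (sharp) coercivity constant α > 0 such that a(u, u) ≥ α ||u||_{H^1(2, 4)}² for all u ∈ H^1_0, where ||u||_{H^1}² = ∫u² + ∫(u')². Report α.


α = 1

Coercivity of a(·,·) on H^1_0(2, 4) means a(u, u) ≥ α ||u||_{H^1}² for every u ∈ H^1_0.
The interval has length L = 2, and Poincaré/coercivity depend only on L. Here a(u, u) = ∫(u')² + (5)·∫u².
Here c = 5 ≥ 1, so a(u,u) = ∫(u')² + c∫u² ≥ ∫(u')² + ∫u² = ||u||_{H^1}², i.e. α = 1 works. No larger α is possible: a(u,u) ≥ α||u||_{H^1}² means (1−α)∫(u')² ≥ (α−c)∫u², and for the modes u_n = sin(nπ(x−x₀)/L) (x₀ the left endpoint) one has ∫u_n²/∫(u_n')² = (L/(nπ))² → 0, so a(u_n,u_n)/||u_n||_{H^1}² → 1. Hence the optimal constant is α = 1.
Therefore α = 1.


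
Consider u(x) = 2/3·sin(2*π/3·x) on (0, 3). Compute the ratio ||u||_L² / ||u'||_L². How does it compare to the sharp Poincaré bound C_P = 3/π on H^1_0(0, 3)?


||u||_L² / ||u'||_L² = 3/(2*π) < C_P = 3/π.

u(x) = 2/3·sin(2*π/3·x), so u'(x) = 4*π*cos(2*π*x/3)/9.
Writing u(x) = A·sin(kπx/L) with A = 2/3 and k = 2, use ∫_0^L sin²(kπx/L) dx = L/2 and ∫_0^L cos²(kπx/L) dx = L/2.
u² = 4/9·sin²(2*π/3·x) and (u')² = 16*π^2/81·cos²(2*π/3·x), and each of sin², cos² integrates to L/2 = 3/2 over (0, 3).
∫_0^3 u² dx = 2/3, so ||u||_L² = sqrt(6)/3.
∫_0^3 (u')² dx = 8*π^2/27, so ||u'||_L² = 2*sqrt(6)*π/9.
Ratio ||u||_L² / ||u'||_L² = 3/(2*π).
Sharp Poincaré constant on H^1_0(0, 3) is C_P = L/π = 3/π, achieved by sin(π/3·x).
This is the k = 2 harmonic; the ratio L/(kπ) is strictly less than C_P = L/π, consistent with the sharp inequality ||u||_L² ≤ C_P ||u'||_L².


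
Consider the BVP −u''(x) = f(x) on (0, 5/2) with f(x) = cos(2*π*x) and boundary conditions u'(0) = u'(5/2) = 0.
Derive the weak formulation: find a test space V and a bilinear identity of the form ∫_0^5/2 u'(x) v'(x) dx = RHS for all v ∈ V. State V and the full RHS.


V = H^1(0, 5/2) (no boundary constraint on v; u is determined up to an additive constant); weak form: ∫_0^5/2 u'v' dx = ∫_0^5/2 (cos(2*π*x)) v dx for all v ∈ V.

Multiply both sides by a test function v and integrate from 0 to 5/2:
  ∫_0^5/2 −u''(x) v(x) dx = ∫_0^5/2 f(x) v(x) dx.
Integrate the LHS by parts once:
  ∫_0^5/2 −u'' v dx = −[u'(x) v(x)]_0^5/2 + ∫_0^5/2 u'(x) v'(x) dx.
Thus ∫_0^5/2 u'(x) v'(x) dx = ∫_0^5/2 f(x) v(x) dx + [u'(x) v(x)]_0^5/2.
Choose V so that boundary terms are either known or forced to vanish.
u has homogeneous Neumann: u'(0) = u'(5/2) = 0. So [u' v]_0^5/2 = 0·v(5/2) − 0·v(0) = 0 for any v; take V = H^1(0, 5/2).
Weak formulation: find u (satisfying any essential BC) such that ∫_0^5/2 u'(x) v'(x) dx = ∫_0^5/2 f v dx for all v ∈ V (homogeneous Neumann, so boundary terms vanish).
Substituting f(x) = cos(2*π*x), the right-hand side is ∫_0^5/2 (cos(2*π*x)) v dx.
Compatibility check (pure Neumann): taking v ≡ 1 ∈ V gives 0 = ∫_0^5/2 f dx + (0) − (0), i.e. ∫_0^5/2 f dx must equal u'(0) − u'(5/2) = 0. Indeed ∫_0^5/2 (cos(2*π*x)) dx = 0, so the data are compatible. The solution is then unique only up to an additive constant (fix it e.g. by requiring ∫_0^5/2 u dx = 0).


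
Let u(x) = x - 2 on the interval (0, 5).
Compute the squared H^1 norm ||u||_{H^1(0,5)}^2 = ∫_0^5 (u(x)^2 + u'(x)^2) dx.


||u||_{H^1}^2 = 50/3

The H^1 norm (squared) on an interval (0, L) is
  ||u||_{H^1}^2 = ∫_0^L u(x)^2 dx + ∫_0^L u'(x)^2 dx.
Compute u'(x) = 1.
Then u(x)^2 = x**2 - 4*x + 4 and u'(x)^2 = 1.
Integrate each monomial from 0 to 5 using ∫_0^5 c·x^n dx = c·5^(n+1)/(n+1):
  ∫_0^5 u(x)^2 dx = ∫_0^5 (x^2 - 4*x + 4) dx. Term by term:
    ∫_0^5 x^2 dx = 125/3;  ∫_0^5 -4*x dx = -50;  ∫_0^5 4 dx = 20.
  Sum: 125/3 − 50 + 20 = 35/3.
  ∫_0^5 u'(x)^2 dx = ∫_0^5 (1) dx. Term by term:
    ∫_0^5 1 dx = 5.
Adding: ||u||_{H^1}^2 = 35/3 + 5 = 50/3.


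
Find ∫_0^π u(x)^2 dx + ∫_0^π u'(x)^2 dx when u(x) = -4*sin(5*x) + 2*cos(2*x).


||u||_{H^1(0,π)}^2 = -800/21 + 218*π

u'(x) = -4*sin(2*x) - 20*cos(5*x).
Expand u² and (u')² and integrate term by term on (0, π), using: for integers n ≥ 1, ∫_0^π sin²(nx) dx = ∫_0^π cos²(nx) dx = π/2; for n ≠ n', ∫_0^π sin(nx)sin(n'x) dx = ∫_0^π cos(nx)cos(n'x) dx = 0; and by product-to-sum, ∫_0^π sin(nx)cos(n'x) dx = ½∫_0^π [sin((n+n')x) + sin((n−n')x)] dx, which is 0 when n+n' is even and 2n/(n²−n'²) when n+n' is odd (it need not vanish on (0, π)).
  u² squared terms: (-4)²·∫sin(5x)² dx = 16·π/2 = 8*π;  (2)²·∫cos(2x)² dx = 4·π/2 = 2*π.
  u² cross terms: 2·(-4)·(2)·∫sin(5x)·cos(2x) dx = -16·(10/21) = -160/21.
  So ∫_0^π u² dx = 8*π + 2*π − 160/21 = -160/21 + 10*π.
  (u')² squared terms: (-20)²·∫cos(5x)² dx = 400·π/2 = 200*π;  (-4)²·∫sin(2x)² dx = 16·π/2 = 8*π.
  (u')² cross terms: 2·(-20)·(-4)·∫cos(5x)·sin(2x) dx = 160·(-4/21) = -640/21.
  So ∫_0^π (u')² dx = 200*π + 8*π − 640/21 = -640/21 + 208*π.
||u||_{H^1}^2 = (-160/21 + 10*π) + (-640/21 + 208*π) = -800/21 + 218*π.


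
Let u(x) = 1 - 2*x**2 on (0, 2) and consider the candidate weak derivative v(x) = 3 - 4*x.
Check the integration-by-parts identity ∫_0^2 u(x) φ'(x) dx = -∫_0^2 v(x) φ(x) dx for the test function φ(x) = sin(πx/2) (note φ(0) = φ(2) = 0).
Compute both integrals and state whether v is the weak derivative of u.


LHS = 16/π, RHS = 4/π. No, v is not the weak derivative of u.

u(x) = 1 - 2*x**2, classical derivative u'(x) = -4*x.
φ(x) = sin(πx/2), so φ'(x) = π*cos(π*x/2)/2.
Note φ(0) = φ(2) = 0, so the boundary term u·φ vanishes.
LHS = ∫_0^2 u(x) φ'(x) dx = ∫_0^2 (-π*x^2*cos(π*x/2) + π*cos(π*x/2)/2) dx. Term by term:
  ∫_0^2 π*cos(π*x/2)/2 dx = 0;  ∫_0^2 -π*x^2*cos(π*x/2) dx = 16/π.
Sum: 0 + 16/π = 16/π.
So LHS = 16/π.
∫_0^2 v(x) φ(x) dx = ∫_0^2 (-4*x*sin(π*x/2) + 3*sin(π*x/2)) dx. Term by term:
  ∫_0^2 3*sin(π*x/2) dx = 12/π;  ∫_0^2 -4*x*sin(π*x/2) dx = -16/π.
Sum: 12/π − 16/π = -4/π.
So RHS = -∫_0^2 v(x) φ(x) dx = 4/π.
LHS − RHS = 12/π ≠ 0, so the identity fails.
(For a valid weak derivative the identity must hold for EVERY test function, in particular this one. The failure shows v is NOT the weak derivative of u.)
Correct weak derivative would be u'(x) = -4*x.


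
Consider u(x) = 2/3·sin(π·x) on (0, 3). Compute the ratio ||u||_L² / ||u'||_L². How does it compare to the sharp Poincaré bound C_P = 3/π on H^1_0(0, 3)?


||u||_L² / ||u'||_L² = 1/π < C_P = 3/π.

u(x) = 2/3·sin(π·x), so u'(x) = 2*π*cos(π*x)/3.
Writing u(x) = A·sin(kπx/L) with A = 2/3 and k = 3, use ∫_0^L sin²(kπx/L) dx = L/2 and ∫_0^L cos²(kπx/L) dx = L/2.
u² = 4/9·sin²(π·x) and (u')² = 4*π^2/9·cos²(π·x), and each of sin², cos² integrates to L/2 = 3/2 over (0, 3).
∫_0^3 u² dx = 2/3, so ||u||_L² = sqrt(6)/3.
∫_0^3 (u')² dx = 2*π^2/3, so ||u'||_L² = sqrt(6)*π/3.
Ratio ||u||_L² / ||u'||_L² = 1/π.
Sharp Poincaré constant on H^1_0(0, 3) is C_P = L/π = 3/π, achieved by sin(π/3·x).
This is the k = 3 harmonic; the ratio L/(kπ) is strictly less than C_P = L/π, consistent with the sharp inequality ||u||_L² ≤ C_P ||u'||_L².


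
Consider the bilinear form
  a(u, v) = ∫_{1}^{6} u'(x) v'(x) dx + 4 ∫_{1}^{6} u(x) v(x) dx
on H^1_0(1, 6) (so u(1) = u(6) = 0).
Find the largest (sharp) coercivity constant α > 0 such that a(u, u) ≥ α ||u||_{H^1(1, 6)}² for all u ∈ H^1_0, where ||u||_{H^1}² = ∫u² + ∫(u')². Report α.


α = 1

Coercivity of a(·,·) on H^1_0(1, 6) means a(u, u) ≥ α ||u||_{H^1}² for every u ∈ H^1_0.
The interval has length L = 5, and Poincaré/coercivity depend only on L. Here a(u, u) = ∫(u')² + (4)·∫u².
Here c = 4 ≥ 1, so a(u,u) = ∫(u')² + c∫u² ≥ ∫(u')² + ∫u² = ||u||_{H^1}², i.e. α = 1 works. No larger α is possible: a(u,u) ≥ α||u||_{H^1}² means (1−α)∫(u')² ≥ (α−c)∫u², and for the modes u_n = sin(nπ(x−x₀)/L) (x₀ the left endpoint) one has ∫u_n²/∫(u_n')² = (L/(nπ))² → 0, so a(u_n,u_n)/||u_n||_{H^1}² → 1. Hence the optimal constant is α = 1.
Therefore α = 1.


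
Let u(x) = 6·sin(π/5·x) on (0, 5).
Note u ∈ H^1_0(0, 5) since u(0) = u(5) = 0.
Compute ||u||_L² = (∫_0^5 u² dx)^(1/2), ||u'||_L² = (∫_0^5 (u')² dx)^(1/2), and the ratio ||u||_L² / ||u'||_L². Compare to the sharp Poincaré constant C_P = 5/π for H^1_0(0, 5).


||u||_L² / ||u'||_L² = 5/π = C_P.

u(x) = 6·sin(π/5·x), so u'(x) = 6*π*cos(π*x/5)/5.
Writing u(x) = A·sin(kπx/L) with A = 6 and k = 1, use ∫_0^L sin²(kπx/L) dx = L/2 and ∫_0^L cos²(kπx/L) dx = L/2.
u² = 36·sin²(π/5·x) and (u')² = 36*π^2/25·cos²(π/5·x), and each of sin², cos² integrates to L/2 = 5/2 over (0, 5).
∫_0^5 u² dx = 90, so ||u||_L² = 3*sqrt(10).
∫_0^5 (u')² dx = 18*π^2/5, so ||u'||_L² = 3*sqrt(10)*π/5.
Ratio ||u||_L² / ||u'||_L² = 5/π.
Sharp Poincaré constant on H^1_0(0, 5) is C_P = L/π = 5/π, achieved by sin(π/5·x).
This is the k = 1 eigenfunction (up to amplitude), so the ratio equals the sharp Poincaré constant exactly.


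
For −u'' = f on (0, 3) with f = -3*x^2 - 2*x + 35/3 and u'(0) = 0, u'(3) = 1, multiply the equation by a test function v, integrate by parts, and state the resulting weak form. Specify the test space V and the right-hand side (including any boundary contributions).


V = H^1(0, 3) (v unrestricted at boundary; u is determined up to an additive constant); weak form: ∫_0^3 u'v' dx = ∫_0^3 (-3*x^2 - 2*x + 35/3) v dx + v(3) for all v ∈ V.

Multiply both sides by a test function v and integrate from 0 to 3:
  ∫_0^3 −u''(x) v(x) dx = ∫_0^3 f(x) v(x) dx.
Integrate the LHS by parts once:
  ∫_0^3 −u'' v dx = −[u'(x) v(x)]_0^3 + ∫_0^3 u'(x) v'(x) dx.
Thus ∫_0^3 u'(x) v'(x) dx = ∫_0^3 f(x) v(x) dx + [u'(x) v(x)]_0^3.
Choose V so that boundary terms are either known or forced to vanish.
u has inhomogeneous Neumann u'(0) = 0, u'(3) = 1. [u' v]_0^3 = (1)·v(3) − (0)·v(0) = v(3). Take V = H^1(0, 3); boundary term becomes part of RHS.
Weak formulation: find u (satisfying any essential BC) such that ∫_0^3 u'(x) v'(x) dx = ∫_0^3 f v dx + v(3) for all v ∈ V (Neumann data are natural BCs: they enter the RHS as boundary terms).
Substituting f(x) = -3*x^2 - 2*x + 35/3, the right-hand side is ∫_0^3 (-3*x^2 - 2*x + 35/3) v dx + v(3).
Compatibility check (pure Neumann): taking v ≡ 1 ∈ V gives 0 = ∫_0^3 f dx + (1) − (0), i.e. ∫_0^3 f dx must equal u'(0) − u'(3) = -1. Indeed ∫_0^3 (-3*x^2 - 2*x + 35/3) dx = -1, so the data are compatible. The solution is then unique only up to an additive constant (fix it e.g. by requiring ∫_0^3 u dx = 0).


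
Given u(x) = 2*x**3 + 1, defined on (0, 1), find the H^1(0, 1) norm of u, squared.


||u||_{H^1}^2 = 342/35

The H^1 norm (squared) on an interval (0, L) is
  ||u||_{H^1}^2 = ∫_0^L u(x)^2 dx + ∫_0^L u'(x)^2 dx.
Compute u'(x) = 6*x**2.
Then u(x)^2 = 4*x**6 + 4*x**3 + 1 and u'(x)^2 = 36*x**4.
Integrate each monomial from 0 to 1 using ∫_0^1 c·x^n dx = c·1^(n+1)/(n+1):
  ∫_0^1 u(x)^2 dx = ∫_0^1 (4*x^6 + 4*x^3 + 1) dx. Term by term:
    ∫_0^1 4*x^6 dx = 4/7;  ∫_0^1 4*x^3 dx = 1;  ∫_0^1 1 dx = 1.
  Sum: 4/7 + 1 + 1 = 18/7.
  ∫_0^1 u'(x)^2 dx = ∫_0^1 (36*x^4) dx. Term by term:
    ∫_0^1 36*x^4 dx = 36/5.
Adding: ||u||_{H^1}^2 = 18/7 + 36/5 = 342/35.


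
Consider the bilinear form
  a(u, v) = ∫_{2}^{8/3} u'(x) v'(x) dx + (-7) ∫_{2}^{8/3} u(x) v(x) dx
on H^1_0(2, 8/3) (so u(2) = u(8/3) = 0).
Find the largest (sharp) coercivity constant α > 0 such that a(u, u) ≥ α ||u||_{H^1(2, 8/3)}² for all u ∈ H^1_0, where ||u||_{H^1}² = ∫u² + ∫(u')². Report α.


α = (-28 + 9*π^2)/(4 + 9*π^2)

Coercivity of a(·,·) on H^1_0(2, 8/3) means a(u, u) ≥ α ||u||_{H^1}² for every u ∈ H^1_0.
The interval has length L = 2/3, and Poincaré/coercivity depend only on L. Here a(u, u) = ∫(u')² + (-7)·∫u².
Here c = -7 < 0 with |c| < (π/L)² = 9*π^2/4, so coercivity still holds. The condition a(u,u) ≥ α||u||_{H^1}² reads (1−α)∫(u')² ≥ (α−c)∫u². Any admissible α is ≤ 1 (rapidly oscillating u have ∫u²/∫(u')² → 0), and α = 1 would force 0 ≥ (1−c)∫u², impossible since c < 1; so 1−α > 0. By the sharp Poincaré inequality on H^1_0 of an interval of length L, ∫(u')² ≥ (π/L)²∫u² with equality for the first sine mode sin(π(x−x₀)/L) (x₀ the left endpoint), so the inequality holds for all u iff (1−α)(π/L)² ≥ α − c, i.e. α ≤ ((π/L)² + c)/((π/L)² + 1) = (1 + c(L/π)²)/(1 + (L/π)²). (Direct route, valid since c ≤ 0: Poincaré gives c∫u² ≥ c(L/π)²∫(u')², so a(u,u) ≥ (1 + c(L/π)²)∫(u')², while ||u||_{H^1}² ≤ (1 + (L/π)²)∫(u')²; dividing yields the same α.) With (π/L)² = 9*π^2/4 and c = -7, the largest admissible constant is α = ((π/L)² + c)/((π/L)² + 1).
Simplifying, α = (-28 + 9*π^2)/(4 + 9*π^2).


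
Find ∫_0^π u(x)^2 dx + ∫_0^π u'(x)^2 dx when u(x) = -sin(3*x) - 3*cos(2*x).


||u||_{H^1(0,π)}^2 = 36 + 55*π/2

u'(x) = 6*sin(2*x) - 3*cos(3*x).
Expand u² and (u')² and integrate term by term on (0, π), using: for integers n ≥ 1, ∫_0^π sin²(nx) dx = ∫_0^π cos²(nx) dx = π/2; for n ≠ n', ∫_0^π sin(nx)sin(n'x) dx = ∫_0^π cos(nx)cos(n'x) dx = 0; and by product-to-sum, ∫_0^π sin(nx)cos(n'x) dx = ½∫_0^π [sin((n+n')x) + sin((n−n')x)] dx, which is 0 when n+n' is even and 2n/(n²−n'²) when n+n' is odd (it need not vanish on (0, π)).
  u² squared terms: (-1)²·∫sin(3x)² dx = 1·π/2 = π/2;  (-3)²·∫cos(2x)² dx = 9·π/2 = 9*π/2.
  u² cross terms: 2·(-1)·(-3)·∫sin(3x)·cos(2x) dx = 6·(6/5) = 36/5.
  So ∫_0^π u² dx = π/2 + 9*π/2 + 36/5 = 36/5 + 5*π.
  (u')² squared terms: (-3)²·∫cos(3x)² dx = 9·π/2 = 9*π/2;  (6)²·∫sin(2x)² dx = 36·π/2 = 18*π.
  (u')² cross terms: 2·(-3)·(6)·∫cos(3x)·sin(2x) dx = -36·(-4/5) = 144/5.
  So ∫_0^π (u')² dx = 9*π/2 + 18*π + 144/5 = 144/5 + 45*π/2.
||u||_{H^1}^2 = (36/5 + 5*π) + (144/5 + 45*π/2) = 36 + 55*π/2.


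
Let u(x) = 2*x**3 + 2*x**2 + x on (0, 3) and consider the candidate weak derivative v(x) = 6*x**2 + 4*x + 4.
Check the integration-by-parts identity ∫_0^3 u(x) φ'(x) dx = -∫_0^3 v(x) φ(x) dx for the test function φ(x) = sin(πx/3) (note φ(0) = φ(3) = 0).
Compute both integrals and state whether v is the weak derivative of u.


LHS = -204/π + 648/π^3, RHS = -222/π + 648/π^3. No, v is not the weak derivative of u.

u(x) = 2*x**3 + 2*x**2 + x, classical derivative u'(x) = 6*x**2 + 4*x + 1.
φ(x) = sin(πx/3), so φ'(x) = π*cos(π*x/3)/3.
Note φ(0) = φ(3) = 0, so the boundary term u·φ vanishes.
LHS = ∫_0^3 u(x) φ'(x) dx = ∫_0^3 (2*π*x^3*cos(π*x/3)/3 + 2*π*x^2*cos(π*x/3)/3 + π*x*cos(π*x/3)/3) dx. Term by term:
  ∫_0^3 π*x*cos(π*x/3)/3 dx = -6/π;  ∫_0^3 2*π*x^2*cos(π*x/3)/3 dx = -36/π;  ∫_0^3 2*π*x^3*cos(π*x/3)/3 dx = -162/π + 648/π^3.
Sum: -6/π − 36/π + -162/π + 648/π^3 = -204/π + 648/π^3.
So LHS = -204/π + 648/π^3.
∫_0^3 v(x) φ(x) dx = ∫_0^3 (6*x^2*sin(π*x/3) + 4*x*sin(π*x/3) + 4*sin(π*x/3)) dx. Term by term:
  ∫_0^3 4*sin(π*x/3) dx = 24/π;  ∫_0^3 4*x*sin(π*x/3) dx = 36/π;  ∫_0^3 6*x^2*sin(π*x/3) dx = -648/π^3 + 162/π.
Sum: 24/π + 36/π + -648/π^3 + 162/π = -648/π^3 + 222/π.
So RHS = -∫_0^3 v(x) φ(x) dx = -222/π + 648/π^3.
LHS − RHS = 18/π ≠ 0, so the identity fails.
(For a valid weak derivative the identity must hold for EVERY test function, in particular this one. The failure shows v is NOT the weak derivative of u.)
Correct weak derivative would be u'(x) = 6*x**2 + 4*x + 1.


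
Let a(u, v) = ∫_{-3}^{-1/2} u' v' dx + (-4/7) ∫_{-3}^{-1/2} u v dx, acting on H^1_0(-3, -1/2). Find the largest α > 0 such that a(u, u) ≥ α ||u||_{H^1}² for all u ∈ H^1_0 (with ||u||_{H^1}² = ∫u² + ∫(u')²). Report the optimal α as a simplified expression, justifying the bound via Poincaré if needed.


α = 4*(-25 + 7*π^2)/(7*(25 + 4*π^2))

Coercivity of a(·,·) on H^1_0(-3, -1/2) means a(u, u) ≥ α ||u||_{H^1}² for every u ∈ H^1_0.
The interval has length L = 5/2, and Poincaré/coercivity depend only on L. Here a(u, u) = ∫(u')² + (-4/7)·∫u².
Here c = -4/7 < 0 with |c| < (π/L)² = 4*π^2/25, so coercivity still holds. The condition a(u,u) ≥ α||u||_{H^1}² reads (1−α)∫(u')² ≥ (α−c)∫u². Any admissible α is ≤ 1 (rapidly oscillating u have ∫u²/∫(u')² → 0), and α = 1 would force 0 ≥ (1−c)∫u², impossible since c < 1; so 1−α > 0. By the sharp Poincaré inequality on H^1_0 of an interval of length L, ∫(u')² ≥ (π/L)²∫u² with equality for the first sine mode sin(π(x−x₀)/L) (x₀ the left endpoint), so the inequality holds for all u iff (1−α)(π/L)² ≥ α − c, i.e. α ≤ ((π/L)² + c)/((π/L)² + 1) = (1 + c(L/π)²)/(1 + (L/π)²). (Direct route, valid since c ≤ 0: Poincaré gives c∫u² ≥ c(L/π)²∫(u')², so a(u,u) ≥ (1 + c(L/π)²)∫(u')², while ||u||_{H^1}² ≤ (1 + (L/π)²)∫(u')²; dividing yields the same α.) With (π/L)² = 4*π^2/25 and c = -4/7, the largest admissible constant is α = ((π/L)² + c)/((π/L)² + 1).
Simplifying, α = 4*(-25 + 7*π^2)/(7*(25 + 4*π^2)).


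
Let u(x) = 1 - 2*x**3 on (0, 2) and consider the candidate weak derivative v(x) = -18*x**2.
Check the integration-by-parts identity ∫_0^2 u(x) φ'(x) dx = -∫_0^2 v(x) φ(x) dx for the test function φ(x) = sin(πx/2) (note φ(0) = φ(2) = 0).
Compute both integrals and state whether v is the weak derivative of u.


LHS = -192/π^3 + 48/π, RHS = -576/π^3 + 144/π. No, v is not the weak derivative of u.

u(x) = 1 - 2*x**3, classical derivative u'(x) = -6*x**2.
φ(x) = sin(πx/2), so φ'(x) = π*cos(π*x/2)/2.
Note φ(0) = φ(2) = 0, so the boundary term u·φ vanishes.
LHS = ∫_0^2 u(x) φ'(x) dx = ∫_0^2 (-π*x^3*cos(π*x/2) + π*cos(π*x/2)/2) dx. Term by term:
  ∫_0^2 π*cos(π*x/2)/2 dx = 0;  ∫_0^2 -π*x^3*cos(π*x/2) dx = -192/π^3 + 48/π.
Sum: 0 + -192/π^3 + 48/π = -192/π^3 + 48/π.
So LHS = -192/π^3 + 48/π.
∫_0^2 v(x) φ(x) dx = ∫_0^2 (-18*x^2*sin(π*x/2)) dx. Term by term:
  ∫_0^2 -18*x^2*sin(π*x/2) dx = -144/π + 576/π^3.
So RHS = -∫_0^2 v(x) φ(x) dx = -576/π^3 + 144/π.
LHS − RHS = -96/π + 384/π^3 ≠ 0, so the identity fails.
(For a valid weak derivative the identity must hold for EVERY test function, in particular this one. The failure shows v is NOT the weak derivative of u.)
Correct weak derivative would be u'(x) = -6*x**2.


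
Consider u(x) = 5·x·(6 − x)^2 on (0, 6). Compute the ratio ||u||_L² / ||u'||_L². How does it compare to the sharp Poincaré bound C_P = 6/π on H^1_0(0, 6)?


||u||_L² / ||u'||_L² = 3*sqrt(14)/7 < C_P = 6/π.

u(x) = 5·x·(6 − x)^2, so u'(x) = 15*(x - 6)*(x - 2).
u(x) = 5·x·(6 − x)^2 vanishes at x = 0 and x = 6, so u ∈ H^1_0(0, 6). Differentiate via the product rule and integrate the resulting polynomials term by term.
  ∫_0^6 u² dx = ∫_0^6 (25*x^6 - 600*x^5 + 5400*x^4 - 21600*x^3 + 32400*x^2) dx. Term by term:
    ∫_0^6 25*x^6 dx = 6998400/7;  ∫_0^6 -600*x^5 dx = -4665600;  ∫_0^6 5400*x^4 dx = 8398080;
    ∫_0^6 -21600*x^3 dx = -6998400;  ∫_0^6 32400*x^2 dx = 2332800.
  Sum: 6998400/7 − 4665600 + 8398080 − 6998400 + 2332800 = 466560/7.
  ∫_0^6 (u')² dx = ∫_0^6 (225*x^4 - 3600*x^3 + 19800*x^2 - 43200*x + 32400) dx. Term by term:
    ∫_0^6 225*x^4 dx = 349920;  ∫_0^6 -3600*x^3 dx = -1166400;  ∫_0^6 19800*x^2 dx = 1425600;
    ∫_0^6 -43200*x dx = -777600;  ∫_0^6 32400 dx = 194400.
  Sum: 349920 − 1166400 + 1425600 − 777600 + 194400 = 25920.
∫_0^6 u² dx = 466560/7, so ||u||_L² = 216*sqrt(70)/7.
∫_0^6 (u')² dx = 25920, so ||u'||_L² = 72*sqrt(5).
Ratio ||u||_L² / ||u'||_L² = 3*sqrt(14)/7.
Sharp Poincaré constant on H^1_0(0, 6) is C_P = L/π = 6/π, achieved by sin(π/6·x).
A polynomial bump cannot attain the sharp Poincaré constant (only the first sine eigenfunction does), so the ratio is strictly less than C_P, consistent with ||u||_L² ≤ C_P ||u'||_L².


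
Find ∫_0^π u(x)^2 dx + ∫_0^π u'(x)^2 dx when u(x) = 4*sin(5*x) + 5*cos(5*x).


||u||_{H^1(0,π)}^2 = 533*π

u'(x) = -25*sin(5*x) + 20*cos(5*x).
Expand u² and (u')² and integrate term by term on (0, π), using: for integers n ≥ 1, ∫_0^π sin²(nx) dx = ∫_0^π cos²(nx) dx = π/2; for n ≠ n', ∫_0^π sin(nx)sin(n'x) dx = ∫_0^π cos(nx)cos(n'x) dx = 0; and by product-to-sum, ∫_0^π sin(nx)cos(n'x) dx = ½∫_0^π [sin((n+n')x) + sin((n−n')x)] dx, which is 0 when n+n' is even and 2n/(n²−n'²) when n+n' is odd (it need not vanish on (0, π)).
  u² squared terms: (4)²·∫sin(5x)² dx = 16·π/2 = 8*π;  (5)²·∫cos(5x)² dx = 25·π/2 = 25*π/2.
  u² cross terms: 2·(4)·(5)·∫sin(5x)·cos(5x) dx = 40·(0) = 0.
  So ∫_0^π u² dx = 8*π + 25*π/2 + 0 = 41*π/2.
  (u')² squared terms: (-25)²·∫sin(5x)² dx = 625·π/2 = 625*π/2;  (20)²·∫cos(5x)² dx = 400·π/2 = 200*π.
  (u')² cross terms: 2·(-25)·(20)·∫sin(5x)·cos(5x) dx = -1000·(0) = 0.
  So ∫_0^π (u')² dx = 625*π/2 + 200*π + 0 = 1025*π/2.
||u||_{H^1}^2 = (41*π/2) + (1025*π/2) = 533*π.


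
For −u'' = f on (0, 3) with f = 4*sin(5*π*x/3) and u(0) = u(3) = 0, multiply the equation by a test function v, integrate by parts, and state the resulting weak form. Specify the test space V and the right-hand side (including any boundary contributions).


V = H^1_0(0, 3) (so v(0) = v(3) = 0); weak form: ∫_0^3 u'v' dx = ∫_0^3 (4*sin(5*π*x/3)) v dx for all v ∈ V.

Multiply both sides by a test function v and integrate from 0 to 3:
  ∫_0^3 −u''(x) v(x) dx = ∫_0^3 f(x) v(x) dx.
Integrate the LHS by parts once:
  ∫_0^3 −u'' v dx = −[u'(x) v(x)]_0^3 + ∫_0^3 u'(x) v'(x) dx.
Thus ∫_0^3 u'(x) v'(x) dx = ∫_0^3 f(x) v(x) dx + [u'(x) v(x)]_0^3.
Choose V so that boundary terms are either known or forced to vanish.
u is Dirichlet: u(0) = u(3) = 0. Let V = H^1_0(0, 3); then v(0) = v(3) = 0, and [u' v]_0^3 = 0.
Weak formulation: find u (satisfying any essential BC) such that ∫_0^3 u'(x) v'(x) dx = ∫_0^3 f v dx for all v ∈ V.
Substituting f(x) = 4*sin(5*π*x/3), the right-hand side is ∫_0^3 (4*sin(5*π*x/3)) v dx.
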